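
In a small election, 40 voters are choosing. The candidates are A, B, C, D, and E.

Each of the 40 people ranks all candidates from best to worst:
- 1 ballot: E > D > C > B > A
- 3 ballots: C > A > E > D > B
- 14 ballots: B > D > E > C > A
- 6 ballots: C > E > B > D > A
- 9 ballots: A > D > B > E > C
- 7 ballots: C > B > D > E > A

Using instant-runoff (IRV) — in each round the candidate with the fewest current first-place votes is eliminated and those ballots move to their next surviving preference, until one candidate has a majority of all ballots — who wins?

B

Round 1: A 9, B 14, C 16, D 0, E 1. D eliminated.
Round 2: A 9, B 14, C 16, E 1. E eliminated.
Round 3: A 9, B 14, C 17. A eliminated.
Round 4: B 23, C 17. B has a majority (≥21).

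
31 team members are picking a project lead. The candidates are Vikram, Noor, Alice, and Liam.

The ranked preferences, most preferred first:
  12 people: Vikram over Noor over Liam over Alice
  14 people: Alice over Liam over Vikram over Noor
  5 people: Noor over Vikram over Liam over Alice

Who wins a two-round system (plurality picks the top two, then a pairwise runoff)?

Vikram

Round 1 first-place votes: Vikram 12, Noor 5, Alice 14, Liam 0. Alice and Vikram advance.
Runoff: Alice is ranked above Vikram on 14 ballots, Vikram above Alice on 17.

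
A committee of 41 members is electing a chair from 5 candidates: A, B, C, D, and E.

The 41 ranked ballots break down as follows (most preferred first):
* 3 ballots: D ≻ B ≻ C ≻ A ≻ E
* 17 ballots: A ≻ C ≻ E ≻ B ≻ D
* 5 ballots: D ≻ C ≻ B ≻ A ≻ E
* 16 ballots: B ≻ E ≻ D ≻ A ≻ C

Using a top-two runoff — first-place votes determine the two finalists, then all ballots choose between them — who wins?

B

Round 1 first-place votes: A 17, B 16, C 0, D 8, E 0. A and B advance.
Runoff: A is ranked above B on 17 ballots, B above A on 24.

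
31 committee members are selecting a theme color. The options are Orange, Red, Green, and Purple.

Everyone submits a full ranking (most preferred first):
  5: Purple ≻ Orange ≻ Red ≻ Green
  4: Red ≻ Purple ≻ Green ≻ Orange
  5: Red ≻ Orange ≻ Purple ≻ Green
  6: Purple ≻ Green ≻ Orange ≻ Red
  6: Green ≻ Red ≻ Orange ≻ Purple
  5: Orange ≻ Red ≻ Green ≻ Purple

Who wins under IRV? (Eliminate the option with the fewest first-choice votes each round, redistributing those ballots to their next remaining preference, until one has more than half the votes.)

Round 1: Orange 5, Red 9, Green 6, Purple 11. Orange eliminated.
Round 2: Red 14, Green 6, Purple 11. Green eliminated.
Round 3: Red 20, Purple 11. Red has a majority (≥16).

Red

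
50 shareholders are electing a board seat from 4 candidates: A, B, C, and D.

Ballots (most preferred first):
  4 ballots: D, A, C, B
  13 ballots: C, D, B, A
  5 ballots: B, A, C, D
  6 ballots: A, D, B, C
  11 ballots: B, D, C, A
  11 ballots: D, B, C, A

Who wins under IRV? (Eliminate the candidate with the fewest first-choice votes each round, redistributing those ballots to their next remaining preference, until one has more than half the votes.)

D

Round 1: A 6, B 16, C 13, D 15. A eliminated.
Round 2: B 16, C 13, D 21. C eliminated.
Round 3: B 16, D 34. D has a majority (≥26).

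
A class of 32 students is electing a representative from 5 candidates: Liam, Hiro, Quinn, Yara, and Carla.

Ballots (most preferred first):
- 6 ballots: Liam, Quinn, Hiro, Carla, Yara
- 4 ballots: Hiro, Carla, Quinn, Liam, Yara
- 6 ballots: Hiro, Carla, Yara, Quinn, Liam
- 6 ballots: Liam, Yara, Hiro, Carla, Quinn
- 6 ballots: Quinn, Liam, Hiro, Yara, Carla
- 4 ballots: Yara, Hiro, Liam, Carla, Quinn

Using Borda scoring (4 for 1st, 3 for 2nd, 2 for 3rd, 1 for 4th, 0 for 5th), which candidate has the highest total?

Hiro

Liam: 6×4 + 4×1 + 6×0 + 6×4 + 6×3 + 4×2 = 78
Hiro: 6×2 + 4×4 + 6×4 + 6×2 + 6×2 + 4×3 = 88
Quinn: 6×3 + 4×2 + 6×1 + 6×0 + 6×4 + 4×0 = 56
Yara: 6×0 + 4×0 + 6×2 + 6×3 + 6×1 + 4×4 = 52
Carla: 6×1 + 4×3 + 6×3 + 6×1 + 6×0 + 4×1 = 46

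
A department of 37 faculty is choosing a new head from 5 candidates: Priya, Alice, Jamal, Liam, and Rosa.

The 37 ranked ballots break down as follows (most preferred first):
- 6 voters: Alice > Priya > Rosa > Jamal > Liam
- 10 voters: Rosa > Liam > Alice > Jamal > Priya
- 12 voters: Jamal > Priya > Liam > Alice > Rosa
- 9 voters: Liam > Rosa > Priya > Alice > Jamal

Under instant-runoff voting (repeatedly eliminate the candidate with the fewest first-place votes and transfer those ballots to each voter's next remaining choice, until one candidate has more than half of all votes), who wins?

Rosa

Round 1: Priya 0, Alice 6, Jamal 12, Liam 9, Rosa 10. Priya eliminated.
Round 2: Alice 6, Jamal 12, Liam 9, Rosa 10. Alice eliminated.
Round 3: Jamal 12, Liam 9, Rosa 16. Liam eliminated.
Round 4: Jamal 12, Rosa 25. Rosa has a majority (≥19).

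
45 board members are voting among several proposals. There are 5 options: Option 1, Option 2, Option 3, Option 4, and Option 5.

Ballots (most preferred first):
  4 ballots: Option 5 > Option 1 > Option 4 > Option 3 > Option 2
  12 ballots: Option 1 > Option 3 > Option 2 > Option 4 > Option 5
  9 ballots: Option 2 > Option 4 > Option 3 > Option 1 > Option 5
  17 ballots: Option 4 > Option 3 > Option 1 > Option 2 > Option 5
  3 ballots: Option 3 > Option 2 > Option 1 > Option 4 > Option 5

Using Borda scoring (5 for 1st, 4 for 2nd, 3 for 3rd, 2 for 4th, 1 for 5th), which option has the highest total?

Option 1: 4×4 + 12×5 + 9×2 + 17×3 + 3×3 = 154
Option 2: 4×1 + 12×3 + 9×5 + 17×2 + 3×4 = 131
Option 3: 4×2 + 12×4 + 9×3 + 17×4 + 3×5 = 166
Option 4: 4×3 + 12×2 + 9×4 + 17×5 + 3×2 = 163
Option 5: 4×5 + 12×1 + 9×1 + 17×1 + 3×1 = 61

Option 3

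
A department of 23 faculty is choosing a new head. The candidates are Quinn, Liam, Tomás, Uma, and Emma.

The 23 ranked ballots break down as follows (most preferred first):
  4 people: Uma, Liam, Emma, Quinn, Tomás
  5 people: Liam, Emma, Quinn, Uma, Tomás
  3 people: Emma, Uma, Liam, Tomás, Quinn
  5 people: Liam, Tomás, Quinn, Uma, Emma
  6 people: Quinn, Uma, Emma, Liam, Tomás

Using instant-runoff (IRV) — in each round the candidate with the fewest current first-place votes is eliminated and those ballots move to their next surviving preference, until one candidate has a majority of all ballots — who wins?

Uma

Round 1: Quinn 6, Liam 10, Tomás 0, Uma 4, Emma 3. Tomás eliminated.
Round 2: Quinn 6, Liam 10, Uma 4, Emma 3. Emma eliminated.
Round 3: Quinn 6, Liam 10, Uma 7. Quinn eliminated.
Round 4: Liam 10, Uma 13. Uma has a majority (≥12).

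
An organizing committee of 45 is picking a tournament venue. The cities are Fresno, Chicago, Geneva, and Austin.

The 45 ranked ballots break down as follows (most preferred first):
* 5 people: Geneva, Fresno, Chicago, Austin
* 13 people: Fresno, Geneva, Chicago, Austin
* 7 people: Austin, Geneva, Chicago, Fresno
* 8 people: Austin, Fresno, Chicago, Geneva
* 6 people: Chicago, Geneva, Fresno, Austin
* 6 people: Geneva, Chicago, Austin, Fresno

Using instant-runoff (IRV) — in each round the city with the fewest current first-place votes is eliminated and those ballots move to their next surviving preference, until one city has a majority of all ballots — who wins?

Geneva

Round 1: Fresno 13, Chicago 6, Geneva 11, Austin 15. Chicago eliminated.
Round 2: Fresno 13, Geneva 17, Austin 15. Fresno eliminated.
Round 3: Geneva 30, Austin 15. Geneva has a majority (≥23).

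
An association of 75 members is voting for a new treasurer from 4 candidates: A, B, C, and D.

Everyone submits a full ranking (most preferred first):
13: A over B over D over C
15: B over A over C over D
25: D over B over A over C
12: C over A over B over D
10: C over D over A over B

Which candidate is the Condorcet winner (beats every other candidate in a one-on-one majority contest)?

B

B vs A: 40–35
B vs C: 53–22
B vs D: 40–35
B beats every other candidate.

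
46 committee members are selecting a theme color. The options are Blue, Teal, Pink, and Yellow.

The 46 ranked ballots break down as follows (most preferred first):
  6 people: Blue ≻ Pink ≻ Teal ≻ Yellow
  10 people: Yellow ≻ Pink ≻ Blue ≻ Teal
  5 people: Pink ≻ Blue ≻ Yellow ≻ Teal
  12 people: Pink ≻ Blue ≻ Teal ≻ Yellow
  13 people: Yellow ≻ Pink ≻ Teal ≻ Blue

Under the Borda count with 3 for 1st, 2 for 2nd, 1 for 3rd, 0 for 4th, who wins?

Blue: 6×3 + 10×1 + 5×2 + 12×2 + 13×0 = 62
Teal: 6×1 + 10×0 + 5×0 + 12×1 + 13×1 = 31
Pink: 6×2 + 10×2 + 5×3 + 12×3 + 13×2 = 109
Yellow: 6×0 + 10×3 + 5×1 + 12×0 + 13×3 = 74

Pink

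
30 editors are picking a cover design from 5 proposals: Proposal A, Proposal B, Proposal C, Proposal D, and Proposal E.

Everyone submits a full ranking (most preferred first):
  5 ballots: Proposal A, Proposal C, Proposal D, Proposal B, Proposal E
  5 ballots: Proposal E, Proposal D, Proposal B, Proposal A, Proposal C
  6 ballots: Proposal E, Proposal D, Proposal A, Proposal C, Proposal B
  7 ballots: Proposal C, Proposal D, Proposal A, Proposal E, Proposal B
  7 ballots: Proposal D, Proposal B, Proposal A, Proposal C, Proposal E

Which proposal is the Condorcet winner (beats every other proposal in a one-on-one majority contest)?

Proposal D

Proposal D vs Proposal A: 25–5
Proposal D vs Proposal B: 30–0
Proposal D vs Proposal C: 18–12
Proposal D vs Proposal E: 19–11
Proposal D beats every other proposal.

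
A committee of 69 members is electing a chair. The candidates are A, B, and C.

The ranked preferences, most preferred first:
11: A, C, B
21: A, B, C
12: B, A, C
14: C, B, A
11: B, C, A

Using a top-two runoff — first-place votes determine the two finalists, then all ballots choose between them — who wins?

B

Round 1 first-place votes: A 32, B 23, C 14. A and B advance.
Runoff: A is ranked above B on 32 ballots, B above A on 37.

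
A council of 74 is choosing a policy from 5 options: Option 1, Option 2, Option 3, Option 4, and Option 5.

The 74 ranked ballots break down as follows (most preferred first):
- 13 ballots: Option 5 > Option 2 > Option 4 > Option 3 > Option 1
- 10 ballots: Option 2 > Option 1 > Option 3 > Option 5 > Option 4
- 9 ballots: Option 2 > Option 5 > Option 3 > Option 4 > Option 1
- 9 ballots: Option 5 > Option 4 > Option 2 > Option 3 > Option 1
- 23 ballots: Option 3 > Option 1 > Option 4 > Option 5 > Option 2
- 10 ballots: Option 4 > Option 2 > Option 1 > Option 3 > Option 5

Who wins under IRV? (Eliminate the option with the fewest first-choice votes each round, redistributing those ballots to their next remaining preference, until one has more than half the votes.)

Option 2

Round 1: Option 1 0, Option 2 19, Option 3 23, Option 4 10, Option 5 22. Option 1 eliminated.
Round 2: Option 2 19, Option 3 23, Option 4 10, Option 5 22. Option 4 eliminated.
Round 3: Option 2 29, Option 3 23, Option 5 22. Option 5 eliminated.
Round 4: Option 2 51, Option 3 23. Option 2 has a majority (≥38).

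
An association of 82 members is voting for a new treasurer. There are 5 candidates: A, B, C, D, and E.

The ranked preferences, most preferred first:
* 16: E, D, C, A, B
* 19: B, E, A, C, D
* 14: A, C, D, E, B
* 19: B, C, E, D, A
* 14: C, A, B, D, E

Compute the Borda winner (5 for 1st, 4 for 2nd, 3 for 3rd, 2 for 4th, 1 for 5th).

A: 16×2 + 19×3 + 14×5 + 19×1 + 14×4 = 234
B: 16×1 + 19×5 + 14×1 + 19×5 + 14×3 = 262
C: 16×3 + 19×2 + 14×4 + 19×4 + 14×5 = 288
D: 16×4 + 19×1 + 14×3 + 19×2 + 14×2 = 191
E: 16×5 + 19×4 + 14×2 + 19×3 + 14×1 = 255

C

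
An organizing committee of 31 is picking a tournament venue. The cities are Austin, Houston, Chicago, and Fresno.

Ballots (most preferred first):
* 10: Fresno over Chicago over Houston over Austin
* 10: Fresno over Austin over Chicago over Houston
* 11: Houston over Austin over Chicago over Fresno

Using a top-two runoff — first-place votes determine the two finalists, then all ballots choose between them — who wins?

Fresno

Round 1 first-place votes: Austin 0, Houston 11, Chicago 0, Fresno 20. Fresno and Houston advance.
Runoff: Fresno is ranked above Houston on 20 ballots, Houston above Fresno on 11.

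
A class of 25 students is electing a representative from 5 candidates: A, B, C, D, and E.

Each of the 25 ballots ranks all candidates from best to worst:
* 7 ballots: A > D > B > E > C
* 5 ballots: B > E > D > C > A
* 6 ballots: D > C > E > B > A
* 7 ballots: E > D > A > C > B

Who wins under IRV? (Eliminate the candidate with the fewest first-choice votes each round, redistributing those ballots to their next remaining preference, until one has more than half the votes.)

E

Round 1: A 7, B 5, C 0, D 6, E 7. C eliminated.
Round 2: A 7, B 5, D 6, E 7. B eliminated.
Round 3: A 7, D 6, E 12. D eliminated.
Round 4: A 7, E 18. E has a majority (≥13).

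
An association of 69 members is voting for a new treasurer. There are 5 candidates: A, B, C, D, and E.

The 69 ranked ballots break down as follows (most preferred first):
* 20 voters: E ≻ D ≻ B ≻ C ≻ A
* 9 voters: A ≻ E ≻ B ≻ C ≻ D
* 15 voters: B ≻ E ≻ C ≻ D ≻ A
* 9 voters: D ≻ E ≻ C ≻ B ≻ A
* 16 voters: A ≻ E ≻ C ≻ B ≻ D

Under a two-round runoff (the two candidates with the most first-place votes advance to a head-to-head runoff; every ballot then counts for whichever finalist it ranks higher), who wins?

E

Round 1 first-place votes: A 25, B 15, C 0, D 9, E 20. A and E advance.
Runoff: A is ranked above E on 25 ballots, E above A on 44.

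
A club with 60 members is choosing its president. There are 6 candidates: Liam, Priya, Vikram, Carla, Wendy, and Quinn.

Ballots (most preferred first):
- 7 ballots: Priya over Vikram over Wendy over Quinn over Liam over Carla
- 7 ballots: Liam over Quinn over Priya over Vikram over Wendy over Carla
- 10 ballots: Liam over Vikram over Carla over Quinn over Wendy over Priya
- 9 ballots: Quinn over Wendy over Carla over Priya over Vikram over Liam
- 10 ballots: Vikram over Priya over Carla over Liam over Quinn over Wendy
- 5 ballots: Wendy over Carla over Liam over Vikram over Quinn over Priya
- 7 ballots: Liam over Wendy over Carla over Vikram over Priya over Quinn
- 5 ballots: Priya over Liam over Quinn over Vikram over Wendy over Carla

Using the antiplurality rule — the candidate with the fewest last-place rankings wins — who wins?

Last-place votes: Liam 9, Priya 15, Vikram 0, Carla 19, Wendy 10, Quinn 7.

Vikram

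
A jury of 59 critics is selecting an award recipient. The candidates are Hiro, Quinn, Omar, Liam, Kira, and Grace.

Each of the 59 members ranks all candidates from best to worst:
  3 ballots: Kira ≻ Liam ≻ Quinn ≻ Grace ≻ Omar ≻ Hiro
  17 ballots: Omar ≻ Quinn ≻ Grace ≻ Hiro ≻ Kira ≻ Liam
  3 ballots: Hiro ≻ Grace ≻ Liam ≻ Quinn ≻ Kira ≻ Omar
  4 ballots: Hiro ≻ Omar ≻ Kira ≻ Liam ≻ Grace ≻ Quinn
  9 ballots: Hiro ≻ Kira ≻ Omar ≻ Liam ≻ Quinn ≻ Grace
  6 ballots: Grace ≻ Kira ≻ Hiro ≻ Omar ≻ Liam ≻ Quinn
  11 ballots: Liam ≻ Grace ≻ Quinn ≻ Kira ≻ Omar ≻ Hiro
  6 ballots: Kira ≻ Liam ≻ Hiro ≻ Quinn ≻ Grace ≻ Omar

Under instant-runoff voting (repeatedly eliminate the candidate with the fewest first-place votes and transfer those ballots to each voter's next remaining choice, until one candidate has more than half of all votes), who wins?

Kira

Round 1: Hiro 16, Quinn 0, Omar 17, Liam 11, Kira 9, Grace 6. Quinn eliminated.
Round 2: Hiro 16, Omar 17, Liam 11, Kira 9, Grace 6. Grace eliminated.
Round 3: Hiro 16, Omar 17, Liam 11, Kira 15. Liam eliminated.
Round 4: Hiro 16, Omar 17, Kira 26. Hiro eliminated.
Round 5: Omar 21, Kira 38. Kira has a majority (≥30).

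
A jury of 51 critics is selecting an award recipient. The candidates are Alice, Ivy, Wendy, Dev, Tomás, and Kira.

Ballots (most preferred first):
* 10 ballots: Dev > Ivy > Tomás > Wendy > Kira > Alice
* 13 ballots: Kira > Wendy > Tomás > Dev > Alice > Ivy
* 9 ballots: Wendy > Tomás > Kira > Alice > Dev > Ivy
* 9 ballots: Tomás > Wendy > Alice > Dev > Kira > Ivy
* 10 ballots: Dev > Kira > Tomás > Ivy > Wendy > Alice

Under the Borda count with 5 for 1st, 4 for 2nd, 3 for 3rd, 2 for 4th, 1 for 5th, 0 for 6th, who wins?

Tomás

Alice: 10×0 + 13×1 + 9×2 + 9×3 + 10×0 = 58
Ivy: 10×4 + 13×0 + 9×0 + 9×0 + 10×2 = 60
Wendy: 10×2 + 13×4 + 9×5 + 9×4 + 10×1 = 163
Dev: 10×5 + 13×2 + 9×1 + 9×2 + 10×5 = 153
Tomás: 10×3 + 13×3 + 9×4 + 9×5 + 10×3 = 180
Kira: 10×1 + 13×5 + 9×3 + 9×1 + 10×4 = 151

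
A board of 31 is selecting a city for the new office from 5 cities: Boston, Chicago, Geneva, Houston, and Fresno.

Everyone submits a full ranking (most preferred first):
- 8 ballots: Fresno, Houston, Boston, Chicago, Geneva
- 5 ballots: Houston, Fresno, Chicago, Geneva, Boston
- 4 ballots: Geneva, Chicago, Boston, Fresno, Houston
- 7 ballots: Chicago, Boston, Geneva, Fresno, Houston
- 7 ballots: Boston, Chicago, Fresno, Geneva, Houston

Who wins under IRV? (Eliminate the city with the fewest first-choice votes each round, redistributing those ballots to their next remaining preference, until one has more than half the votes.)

Chicago

Round 1: Boston 7, Chicago 7, Geneva 4, Houston 5, Fresno 8. Geneva eliminated.
Round 2: Boston 7, Chicago 11, Houston 5, Fresno 8. Houston eliminated.
Round 3: Boston 7, Chicago 11, Fresno 13. Boston eliminated.
Round 4: Chicago 18, Fresno 13. Chicago has a majority (≥16).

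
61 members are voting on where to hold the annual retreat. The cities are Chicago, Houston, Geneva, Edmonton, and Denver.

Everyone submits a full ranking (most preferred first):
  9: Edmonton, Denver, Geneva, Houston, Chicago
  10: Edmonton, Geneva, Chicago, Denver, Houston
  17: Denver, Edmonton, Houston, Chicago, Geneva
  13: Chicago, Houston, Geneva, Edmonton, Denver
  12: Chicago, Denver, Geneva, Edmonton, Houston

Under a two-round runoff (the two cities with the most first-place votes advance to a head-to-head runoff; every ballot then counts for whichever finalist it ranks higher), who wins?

Edmonton

Round 1 first-place votes: Chicago 25, Houston 0, Geneva 0, Edmonton 19, Denver 17. Chicago and Edmonton advance.
Runoff: Chicago is ranked above Edmonton on 25 ballots, Edmonton above Chicago on 36.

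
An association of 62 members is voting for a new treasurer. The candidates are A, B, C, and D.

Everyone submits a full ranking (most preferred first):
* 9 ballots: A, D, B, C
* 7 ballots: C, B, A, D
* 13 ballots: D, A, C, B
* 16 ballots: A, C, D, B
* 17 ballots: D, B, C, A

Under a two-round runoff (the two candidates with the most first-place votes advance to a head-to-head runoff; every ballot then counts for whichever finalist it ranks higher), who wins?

A

Round 1 first-place votes: A 25, B 0, C 7, D 30. D and A advance.
Runoff: D is ranked above A on 30 ballots, A above D on 32.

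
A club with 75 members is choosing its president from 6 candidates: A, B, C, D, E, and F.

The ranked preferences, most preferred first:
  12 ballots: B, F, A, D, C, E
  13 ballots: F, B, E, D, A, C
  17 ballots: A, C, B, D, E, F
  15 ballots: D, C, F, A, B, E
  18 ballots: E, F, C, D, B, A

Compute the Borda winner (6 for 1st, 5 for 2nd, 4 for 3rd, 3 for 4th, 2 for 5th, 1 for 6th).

A: 12×4 + 13×2 + 17×6 + 15×3 + 18×1 = 239
B: 12×6 + 13×5 + 17×4 + 15×2 + 18×2 = 271
C: 12×2 + 13×1 + 17×5 + 15×5 + 18×4 = 269
D: 12×3 + 13×3 + 17×3 + 15×6 + 18×3 = 270
E: 12×1 + 13×4 + 17×2 + 15×1 + 18×6 = 221
F: 12×5 + 13×6 + 17×1 + 15×4 + 18×5 = 305

F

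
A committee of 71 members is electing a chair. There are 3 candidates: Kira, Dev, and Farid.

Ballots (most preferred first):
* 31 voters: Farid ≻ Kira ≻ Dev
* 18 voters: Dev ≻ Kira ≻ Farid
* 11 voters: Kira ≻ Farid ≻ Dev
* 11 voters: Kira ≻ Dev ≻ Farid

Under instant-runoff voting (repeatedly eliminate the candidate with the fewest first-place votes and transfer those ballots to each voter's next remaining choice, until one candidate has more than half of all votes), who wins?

Round 1: Kira 22, Dev 18, Farid 31. Dev eliminated.
Round 2: Kira 40, Farid 31. Kira has a majority (≥36).

Kira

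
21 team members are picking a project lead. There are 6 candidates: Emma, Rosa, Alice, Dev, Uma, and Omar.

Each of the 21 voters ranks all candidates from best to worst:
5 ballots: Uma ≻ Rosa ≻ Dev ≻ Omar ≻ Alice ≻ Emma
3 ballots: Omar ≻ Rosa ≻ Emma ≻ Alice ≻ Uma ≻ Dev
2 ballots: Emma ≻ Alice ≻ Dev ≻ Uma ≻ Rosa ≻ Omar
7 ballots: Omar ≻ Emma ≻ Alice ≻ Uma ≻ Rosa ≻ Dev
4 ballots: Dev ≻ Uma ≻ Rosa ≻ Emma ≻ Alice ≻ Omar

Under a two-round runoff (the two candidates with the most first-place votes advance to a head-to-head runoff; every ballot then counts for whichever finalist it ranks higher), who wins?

Round 1 first-place votes: Emma 2, Rosa 0, Alice 0, Dev 4, Uma 5, Omar 10. Omar and Uma advance.
Runoff: Omar is ranked above Uma on 10 ballots, Uma above Omar on 11.

Uma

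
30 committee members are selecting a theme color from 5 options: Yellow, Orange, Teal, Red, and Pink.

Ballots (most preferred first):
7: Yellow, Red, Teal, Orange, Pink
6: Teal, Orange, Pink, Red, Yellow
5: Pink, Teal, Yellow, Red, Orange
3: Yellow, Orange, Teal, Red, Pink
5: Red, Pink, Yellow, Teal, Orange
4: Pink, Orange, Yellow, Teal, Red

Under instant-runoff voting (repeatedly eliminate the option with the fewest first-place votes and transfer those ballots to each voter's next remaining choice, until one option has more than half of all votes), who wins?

Round 1: Yellow 10, Orange 0, Teal 6, Red 5, Pink 9. Orange eliminated.
Round 2: Yellow 10, Teal 6, Red 5, Pink 9. Red eliminated.
Round 3: Yellow 10, Teal 6, Pink 14. Teal eliminated.
Round 4: Yellow 10, Pink 20. Pink has a majority (≥16).

Pink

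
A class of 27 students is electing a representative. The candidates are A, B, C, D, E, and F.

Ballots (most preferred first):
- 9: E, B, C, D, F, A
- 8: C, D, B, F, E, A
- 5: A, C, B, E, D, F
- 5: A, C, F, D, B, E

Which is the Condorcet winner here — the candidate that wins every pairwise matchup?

C

C vs A: 17–10
C vs B: 18–9
C vs D: 27–0
C vs E: 18–9
C vs F: 27–0
C beats every other candidate.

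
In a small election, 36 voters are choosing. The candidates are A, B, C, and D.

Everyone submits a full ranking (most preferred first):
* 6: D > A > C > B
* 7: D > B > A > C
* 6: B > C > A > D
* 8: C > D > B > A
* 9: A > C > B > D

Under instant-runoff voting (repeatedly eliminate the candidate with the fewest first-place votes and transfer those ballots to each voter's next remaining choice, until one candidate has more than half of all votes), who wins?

Round 1: A 9, B 6, C 8, D 13. B eliminated.
Round 2: A 9, C 14, D 13. A eliminated.
Round 3: C 23, D 13. C has a majority (≥19).

C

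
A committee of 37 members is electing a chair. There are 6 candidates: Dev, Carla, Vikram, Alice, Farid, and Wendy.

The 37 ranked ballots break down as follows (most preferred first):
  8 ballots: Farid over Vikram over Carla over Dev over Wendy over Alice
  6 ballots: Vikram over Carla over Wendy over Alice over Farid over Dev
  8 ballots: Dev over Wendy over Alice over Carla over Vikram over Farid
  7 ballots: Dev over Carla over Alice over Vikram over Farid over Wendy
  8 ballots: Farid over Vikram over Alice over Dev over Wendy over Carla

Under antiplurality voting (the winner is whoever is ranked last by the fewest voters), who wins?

Vikram

Last-place votes: Dev 6, Carla 8, Vikram 0, Alice 8, Farid 8, Wendy 7.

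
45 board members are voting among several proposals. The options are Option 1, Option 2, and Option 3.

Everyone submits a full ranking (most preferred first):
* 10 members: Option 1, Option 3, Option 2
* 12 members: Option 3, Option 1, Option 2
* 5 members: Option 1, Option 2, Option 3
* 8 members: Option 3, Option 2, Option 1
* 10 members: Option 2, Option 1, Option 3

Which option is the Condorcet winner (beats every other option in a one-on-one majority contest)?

Option 1

Option 1 vs Option 2: 27–18
Option 1 vs Option 3: 25–20
Option 1 beats every other option.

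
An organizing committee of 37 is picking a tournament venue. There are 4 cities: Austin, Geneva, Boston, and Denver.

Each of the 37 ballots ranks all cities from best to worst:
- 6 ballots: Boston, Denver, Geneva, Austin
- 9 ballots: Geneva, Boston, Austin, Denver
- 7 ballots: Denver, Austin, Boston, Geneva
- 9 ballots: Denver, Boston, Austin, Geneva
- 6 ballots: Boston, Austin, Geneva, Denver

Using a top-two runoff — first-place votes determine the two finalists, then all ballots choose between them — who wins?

Boston

Round 1 first-place votes: Austin 0, Geneva 9, Boston 12, Denver 16. Denver and Boston advance.
Runoff: Denver is ranked above Boston on 16 ballots, Boston above Denver on 21.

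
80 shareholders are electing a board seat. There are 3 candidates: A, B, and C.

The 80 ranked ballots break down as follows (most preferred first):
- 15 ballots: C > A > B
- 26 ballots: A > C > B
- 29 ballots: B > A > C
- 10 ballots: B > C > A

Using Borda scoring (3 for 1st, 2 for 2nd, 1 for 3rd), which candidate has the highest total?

A: 15×2 + 26×3 + 29×2 + 10×1 = 176
B: 15×1 + 26×1 + 29×3 + 10×3 = 158
C: 15×3 + 26×2 + 29×1 + 10×2 = 146

A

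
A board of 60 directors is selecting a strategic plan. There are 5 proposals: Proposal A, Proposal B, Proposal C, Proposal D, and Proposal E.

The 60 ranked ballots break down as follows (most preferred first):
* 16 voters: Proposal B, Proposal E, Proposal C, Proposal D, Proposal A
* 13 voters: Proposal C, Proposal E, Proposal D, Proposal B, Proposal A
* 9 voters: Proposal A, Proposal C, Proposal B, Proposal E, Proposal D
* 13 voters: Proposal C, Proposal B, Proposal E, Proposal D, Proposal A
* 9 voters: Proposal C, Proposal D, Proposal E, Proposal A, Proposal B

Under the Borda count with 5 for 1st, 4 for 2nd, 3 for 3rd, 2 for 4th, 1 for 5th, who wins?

Proposal A: 16×1 + 13×1 + 9×5 + 13×1 + 9×2 = 105
Proposal B: 16×5 + 13×2 + 9×3 + 13×4 + 9×1 = 194
Proposal C: 16×3 + 13×5 + 9×4 + 13×5 + 9×5 = 259
Proposal D: 16×2 + 13×3 + 9×1 + 13×2 + 9×4 = 142
Proposal E: 16×4 + 13×4 + 9×2 + 13×3 + 9×3 = 200

Proposal C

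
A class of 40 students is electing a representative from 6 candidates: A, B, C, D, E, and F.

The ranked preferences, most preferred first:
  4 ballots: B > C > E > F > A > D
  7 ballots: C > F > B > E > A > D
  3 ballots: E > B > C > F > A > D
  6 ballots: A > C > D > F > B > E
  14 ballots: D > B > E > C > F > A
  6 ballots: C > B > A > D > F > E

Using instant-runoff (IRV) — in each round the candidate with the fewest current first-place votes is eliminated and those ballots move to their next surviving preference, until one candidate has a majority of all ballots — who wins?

C

Round 1: A 6, B 4, C 13, D 14, E 3, F 0. F eliminated.
Round 2: A 6, B 4, C 13, D 14, E 3. E eliminated.
Round 3: A 6, B 7, C 13, D 14. A eliminated.
Round 4: B 7, C 19, D 14. B eliminated.
Round 5: C 26, D 14. C has a majority (≥21).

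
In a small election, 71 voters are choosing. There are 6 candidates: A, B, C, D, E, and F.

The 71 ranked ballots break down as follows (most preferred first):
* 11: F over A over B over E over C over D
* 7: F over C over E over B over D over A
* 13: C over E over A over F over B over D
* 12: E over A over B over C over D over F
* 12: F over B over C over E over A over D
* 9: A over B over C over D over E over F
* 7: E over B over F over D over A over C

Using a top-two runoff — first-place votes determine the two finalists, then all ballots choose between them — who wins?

Round 1 first-place votes: A 9, B 0, C 13, D 0, E 19, F 30. F and E advance.
Runoff: F is ranked above E on 30 ballots, E above F on 41.

E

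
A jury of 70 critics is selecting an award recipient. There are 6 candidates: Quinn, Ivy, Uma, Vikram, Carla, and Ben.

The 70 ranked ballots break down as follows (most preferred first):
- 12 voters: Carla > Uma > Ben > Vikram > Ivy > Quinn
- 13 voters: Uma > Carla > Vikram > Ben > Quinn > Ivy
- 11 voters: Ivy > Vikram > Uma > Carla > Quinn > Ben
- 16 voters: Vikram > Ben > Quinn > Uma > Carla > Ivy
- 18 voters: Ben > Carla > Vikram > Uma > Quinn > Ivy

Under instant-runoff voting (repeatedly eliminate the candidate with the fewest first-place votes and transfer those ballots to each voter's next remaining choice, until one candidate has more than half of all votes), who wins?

Round 1: Quinn 0, Ivy 11, Uma 13, Vikram 16, Carla 12, Ben 18. Quinn eliminated.
Round 2: Ivy 11, Uma 13, Vikram 16, Carla 12, Ben 18. Ivy eliminated.
Round 3: Uma 13, Vikram 27, Carla 12, Ben 18. Carla eliminated.
Round 4: Uma 25, Vikram 27, Ben 18. Ben eliminated.
Round 5: Uma 25, Vikram 45. Vikram has a majority (≥36).

Vikram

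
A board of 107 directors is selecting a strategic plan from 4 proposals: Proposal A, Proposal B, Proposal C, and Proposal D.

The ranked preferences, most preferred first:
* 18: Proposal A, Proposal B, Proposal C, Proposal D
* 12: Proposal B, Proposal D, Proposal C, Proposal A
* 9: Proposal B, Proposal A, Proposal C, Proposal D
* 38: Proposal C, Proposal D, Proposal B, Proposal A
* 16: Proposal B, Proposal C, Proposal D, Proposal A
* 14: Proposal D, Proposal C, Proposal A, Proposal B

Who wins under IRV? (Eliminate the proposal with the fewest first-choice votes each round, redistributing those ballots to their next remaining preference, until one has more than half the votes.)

Round 1: Proposal A 18, Proposal B 37, Proposal C 38, Proposal D 14. Proposal D eliminated.
Round 2: Proposal A 18, Proposal B 37, Proposal C 52. Proposal A eliminated.
Round 3: Proposal B 55, Proposal C 52. Proposal B has a majority (≥54).

Proposal B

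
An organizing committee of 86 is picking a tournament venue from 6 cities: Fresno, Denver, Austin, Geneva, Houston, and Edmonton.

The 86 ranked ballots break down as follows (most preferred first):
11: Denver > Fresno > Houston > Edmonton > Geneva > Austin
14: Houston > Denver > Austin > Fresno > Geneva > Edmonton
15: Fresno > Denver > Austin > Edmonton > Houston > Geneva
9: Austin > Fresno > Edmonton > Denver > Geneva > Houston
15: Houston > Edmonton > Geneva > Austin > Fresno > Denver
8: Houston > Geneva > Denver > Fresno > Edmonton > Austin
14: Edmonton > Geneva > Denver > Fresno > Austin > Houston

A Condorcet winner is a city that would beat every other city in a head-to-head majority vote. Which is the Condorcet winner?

Denver

Denver vs Fresno: 47–39
Denver vs Austin: 62–24
Denver vs Geneva: 49–37
Denver vs Houston: 49–37
Denver vs Edmonton: 48–38
Denver beats every other city.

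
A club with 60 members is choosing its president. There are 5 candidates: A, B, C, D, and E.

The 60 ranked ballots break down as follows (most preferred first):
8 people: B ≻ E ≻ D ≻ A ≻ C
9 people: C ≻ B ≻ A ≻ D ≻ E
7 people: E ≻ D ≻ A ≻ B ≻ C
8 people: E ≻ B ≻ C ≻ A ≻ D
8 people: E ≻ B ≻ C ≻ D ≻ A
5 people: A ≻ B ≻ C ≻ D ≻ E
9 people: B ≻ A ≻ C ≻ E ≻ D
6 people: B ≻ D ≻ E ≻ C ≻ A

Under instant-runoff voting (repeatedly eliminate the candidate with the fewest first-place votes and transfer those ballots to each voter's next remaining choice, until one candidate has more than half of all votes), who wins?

Round 1: A 5, B 23, C 9, D 0, E 23. D eliminated.
Round 2: A 5, B 23, C 9, E 23. A eliminated.
Round 3: B 28, C 9, E 23. C eliminated.
Round 4: B 37, E 23. B has a majority (≥31).

B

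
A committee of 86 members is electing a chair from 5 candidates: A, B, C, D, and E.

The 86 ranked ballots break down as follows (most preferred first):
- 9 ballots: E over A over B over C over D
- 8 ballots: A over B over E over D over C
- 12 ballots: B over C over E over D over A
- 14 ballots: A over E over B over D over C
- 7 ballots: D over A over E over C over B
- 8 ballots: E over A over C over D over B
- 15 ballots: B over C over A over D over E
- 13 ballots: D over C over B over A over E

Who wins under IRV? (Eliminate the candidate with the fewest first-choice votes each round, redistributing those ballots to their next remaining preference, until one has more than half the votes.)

A

Round 1: A 22, B 27, C 0, D 20, E 17. C eliminated.
Round 2: A 22, B 27, D 20, E 17. E eliminated.
Round 3: A 39, B 27, D 20. D eliminated.
Round 4: A 46, B 40. A has a majority (≥44).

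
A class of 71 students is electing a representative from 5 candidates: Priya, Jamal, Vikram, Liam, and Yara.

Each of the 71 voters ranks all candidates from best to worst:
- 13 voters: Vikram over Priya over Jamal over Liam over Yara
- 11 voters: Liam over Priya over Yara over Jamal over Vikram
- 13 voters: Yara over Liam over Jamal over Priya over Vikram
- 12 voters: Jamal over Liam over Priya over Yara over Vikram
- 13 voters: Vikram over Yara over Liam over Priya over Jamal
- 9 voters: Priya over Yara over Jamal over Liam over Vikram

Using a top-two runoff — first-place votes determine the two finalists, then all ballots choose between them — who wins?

Round 1 first-place votes: Priya 9, Jamal 12, Vikram 26, Liam 11, Yara 13. Vikram and Yara advance.
Runoff: Vikram is ranked above Yara on 26 ballots, Yara above Vikram on 45.

Yara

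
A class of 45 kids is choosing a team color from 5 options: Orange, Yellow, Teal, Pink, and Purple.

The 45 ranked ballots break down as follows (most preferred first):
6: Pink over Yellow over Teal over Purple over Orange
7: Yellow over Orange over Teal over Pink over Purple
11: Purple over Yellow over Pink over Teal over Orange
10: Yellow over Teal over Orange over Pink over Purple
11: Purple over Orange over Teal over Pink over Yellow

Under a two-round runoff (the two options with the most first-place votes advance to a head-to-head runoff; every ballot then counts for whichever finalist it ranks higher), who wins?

Yellow

Round 1 first-place votes: Orange 0, Yellow 17, Teal 0, Pink 6, Purple 22. Purple and Yellow advance.
Runoff: Purple is ranked above Yellow on 22 ballots, Yellow above Purple on 23.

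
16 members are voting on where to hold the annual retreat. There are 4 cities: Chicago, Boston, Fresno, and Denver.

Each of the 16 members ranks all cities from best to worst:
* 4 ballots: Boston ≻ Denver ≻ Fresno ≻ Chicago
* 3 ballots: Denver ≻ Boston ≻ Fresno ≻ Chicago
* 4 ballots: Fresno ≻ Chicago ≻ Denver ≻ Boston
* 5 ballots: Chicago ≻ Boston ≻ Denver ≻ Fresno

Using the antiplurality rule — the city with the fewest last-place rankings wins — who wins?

Denver

Last-place votes: Chicago 7, Boston 4, Fresno 5, Denver 0.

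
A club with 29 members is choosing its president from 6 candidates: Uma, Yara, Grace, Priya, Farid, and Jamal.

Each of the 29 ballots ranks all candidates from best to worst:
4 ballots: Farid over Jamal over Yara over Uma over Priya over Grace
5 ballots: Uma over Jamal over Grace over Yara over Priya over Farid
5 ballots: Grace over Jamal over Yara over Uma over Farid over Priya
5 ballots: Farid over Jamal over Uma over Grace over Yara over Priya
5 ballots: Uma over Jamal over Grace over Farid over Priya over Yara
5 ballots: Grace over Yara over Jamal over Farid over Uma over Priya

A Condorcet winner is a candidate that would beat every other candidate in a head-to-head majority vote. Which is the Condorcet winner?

Jamal vs Uma: 19–10
Jamal vs Yara: 24–5
Jamal vs Grace: 19–10
Jamal vs Priya: 29–0
Jamal vs Farid: 20–9
Jamal beats every other candidate.

Jamal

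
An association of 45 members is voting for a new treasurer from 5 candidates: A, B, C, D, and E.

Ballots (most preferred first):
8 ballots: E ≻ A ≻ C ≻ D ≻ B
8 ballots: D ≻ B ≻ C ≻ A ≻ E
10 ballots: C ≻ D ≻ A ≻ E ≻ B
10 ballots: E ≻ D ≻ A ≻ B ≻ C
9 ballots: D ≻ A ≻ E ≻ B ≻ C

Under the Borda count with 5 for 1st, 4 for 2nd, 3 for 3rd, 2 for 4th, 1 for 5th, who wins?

A: 8×4 + 8×2 + 10×3 + 10×3 + 9×4 = 144
B: 8×1 + 8×4 + 10×1 + 10×2 + 9×2 = 88
C: 8×3 + 8×3 + 10×5 + 10×1 + 9×1 = 117
D: 8×2 + 8×5 + 10×4 + 10×4 + 9×5 = 181
E: 8×5 + 8×1 + 10×2 + 10×5 + 9×3 = 145

D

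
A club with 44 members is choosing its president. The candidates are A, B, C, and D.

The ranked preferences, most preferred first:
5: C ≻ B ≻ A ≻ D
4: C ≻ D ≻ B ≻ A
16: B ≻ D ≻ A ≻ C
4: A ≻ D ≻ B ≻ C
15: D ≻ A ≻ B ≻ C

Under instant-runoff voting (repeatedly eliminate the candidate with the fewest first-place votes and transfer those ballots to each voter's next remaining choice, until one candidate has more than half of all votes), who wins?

Round 1: A 4, B 16, C 9, D 15. A eliminated.
Round 2: B 16, C 9, D 19. C eliminated.
Round 3: B 21, D 23. D has a majority (≥23).

D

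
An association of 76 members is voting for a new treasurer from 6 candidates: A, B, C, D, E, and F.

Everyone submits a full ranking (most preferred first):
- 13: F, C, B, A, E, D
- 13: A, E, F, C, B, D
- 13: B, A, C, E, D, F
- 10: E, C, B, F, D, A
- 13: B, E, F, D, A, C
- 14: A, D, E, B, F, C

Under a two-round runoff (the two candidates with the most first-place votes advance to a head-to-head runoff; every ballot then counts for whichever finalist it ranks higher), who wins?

B

Round 1 first-place votes: A 27, B 26, C 0, D 0, E 10, F 13. A and B advance.
Runoff: A is ranked above B on 27 ballots, B above A on 49.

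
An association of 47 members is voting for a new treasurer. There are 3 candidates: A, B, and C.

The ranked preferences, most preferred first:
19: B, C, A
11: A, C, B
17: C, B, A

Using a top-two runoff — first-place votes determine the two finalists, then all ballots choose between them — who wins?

C

Round 1 first-place votes: A 11, B 19, C 17. B and C advance.
Runoff: B is ranked above C on 19 ballots, C above B on 28.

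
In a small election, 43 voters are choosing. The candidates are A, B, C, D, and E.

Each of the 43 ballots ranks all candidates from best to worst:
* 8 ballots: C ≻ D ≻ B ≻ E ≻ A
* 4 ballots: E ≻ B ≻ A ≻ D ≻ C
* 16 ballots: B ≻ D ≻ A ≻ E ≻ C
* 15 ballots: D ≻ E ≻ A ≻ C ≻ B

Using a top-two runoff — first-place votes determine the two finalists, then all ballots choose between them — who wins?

D

Round 1 first-place votes: A 0, B 16, C 8, D 15, E 4. B and D advance.
Runoff: B is ranked above D on 20 ballots, D above B on 23.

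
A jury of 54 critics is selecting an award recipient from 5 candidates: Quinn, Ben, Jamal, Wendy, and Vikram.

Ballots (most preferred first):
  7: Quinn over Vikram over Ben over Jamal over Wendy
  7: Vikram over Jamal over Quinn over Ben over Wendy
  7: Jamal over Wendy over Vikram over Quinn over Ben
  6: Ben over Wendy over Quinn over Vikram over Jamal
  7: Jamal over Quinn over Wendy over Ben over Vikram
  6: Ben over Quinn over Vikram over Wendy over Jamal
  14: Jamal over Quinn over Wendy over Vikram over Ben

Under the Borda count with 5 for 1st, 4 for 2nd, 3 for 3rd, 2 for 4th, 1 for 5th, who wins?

Quinn: 7×5 + 7×3 + 7×2 + 6×3 + 7×4 + 6×4 + 14×4 = 196
Ben: 7×3 + 7×2 + 7×1 + 6×5 + 7×2 + 6×5 + 14×1 = 130
Jamal: 7×2 + 7×4 + 7×5 + 6×1 + 7×5 + 6×1 + 14×5 = 194
Wendy: 7×1 + 7×1 + 7×4 + 6×4 + 7×3 + 6×2 + 14×3 = 141
Vikram: 7×4 + 7×5 + 7×3 + 6×2 + 7×1 + 6×3 + 14×2 = 149

Quinn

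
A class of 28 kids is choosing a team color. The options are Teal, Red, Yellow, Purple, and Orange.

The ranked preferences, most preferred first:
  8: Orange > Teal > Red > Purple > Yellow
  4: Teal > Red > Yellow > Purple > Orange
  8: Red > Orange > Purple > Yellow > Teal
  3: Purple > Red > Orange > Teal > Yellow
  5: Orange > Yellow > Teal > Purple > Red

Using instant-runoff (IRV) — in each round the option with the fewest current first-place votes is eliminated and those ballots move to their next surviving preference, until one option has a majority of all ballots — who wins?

Round 1: Teal 4, Red 8, Yellow 0, Purple 3, Orange 13. Yellow eliminated.
Round 2: Teal 4, Red 8, Purple 3, Orange 13. Purple eliminated.
Round 3: Teal 4, Red 11, Orange 13. Teal eliminated.
Round 4: Red 15, Orange 13. Red has a majority (≥15).

Red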